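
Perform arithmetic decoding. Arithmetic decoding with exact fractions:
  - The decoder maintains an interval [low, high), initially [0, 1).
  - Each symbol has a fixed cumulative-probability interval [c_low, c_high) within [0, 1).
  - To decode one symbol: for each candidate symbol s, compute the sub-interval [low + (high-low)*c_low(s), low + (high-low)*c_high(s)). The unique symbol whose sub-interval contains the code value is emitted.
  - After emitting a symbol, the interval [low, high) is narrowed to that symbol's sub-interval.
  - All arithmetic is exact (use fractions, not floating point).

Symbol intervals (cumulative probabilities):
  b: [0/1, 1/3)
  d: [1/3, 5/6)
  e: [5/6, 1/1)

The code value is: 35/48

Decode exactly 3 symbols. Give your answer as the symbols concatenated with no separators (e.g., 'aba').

Step 1: interval [0/1, 1/1), width = 1/1 - 0/1 = 1/1
  'b': [0/1 + 1/1*0/1, 0/1 + 1/1*1/3) = [0/1, 1/3)
  'd': [0/1 + 1/1*1/3, 0/1 + 1/1*5/6) = [1/3, 5/6) <- contains code 35/48
  'e': [0/1 + 1/1*5/6, 0/1 + 1/1*1/1) = [5/6, 1/1)
  emit 'd', narrow to [1/3, 5/6)
Step 2: interval [1/3, 5/6), width = 5/6 - 1/3 = 1/2
  'b': [1/3 + 1/2*0/1, 1/3 + 1/2*1/3) = [1/3, 1/2)
  'd': [1/3 + 1/2*1/3, 1/3 + 1/2*5/6) = [1/2, 3/4) <- contains code 35/48
  'e': [1/3 + 1/2*5/6, 1/3 + 1/2*1/1) = [3/4, 5/6)
  emit 'd', narrow to [1/2, 3/4)
Step 3: interval [1/2, 3/4), width = 3/4 - 1/2 = 1/4
  'b': [1/2 + 1/4*0/1, 1/2 + 1/4*1/3) = [1/2, 7/12)
  'd': [1/2 + 1/4*1/3, 1/2 + 1/4*5/6) = [7/12, 17/24)
  'e': [1/2 + 1/4*5/6, 1/2 + 1/4*1/1) = [17/24, 3/4) <- contains code 35/48
  emit 'e', narrow to [17/24, 3/4)

Answer: dde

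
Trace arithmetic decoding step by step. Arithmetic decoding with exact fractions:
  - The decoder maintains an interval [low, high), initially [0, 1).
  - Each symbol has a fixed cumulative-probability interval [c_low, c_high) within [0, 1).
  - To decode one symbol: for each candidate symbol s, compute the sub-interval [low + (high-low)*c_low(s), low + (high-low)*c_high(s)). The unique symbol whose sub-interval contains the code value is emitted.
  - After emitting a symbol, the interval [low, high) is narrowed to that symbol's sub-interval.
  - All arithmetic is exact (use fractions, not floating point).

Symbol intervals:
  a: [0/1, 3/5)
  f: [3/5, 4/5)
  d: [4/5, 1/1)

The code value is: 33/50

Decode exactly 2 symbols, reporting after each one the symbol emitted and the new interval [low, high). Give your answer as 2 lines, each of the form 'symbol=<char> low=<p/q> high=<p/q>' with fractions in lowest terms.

Step 1: interval [0/1, 1/1), width = 1/1 - 0/1 = 1/1
  'a': [0/1 + 1/1*0/1, 0/1 + 1/1*3/5) = [0/1, 3/5)
  'f': [0/1 + 1/1*3/5, 0/1 + 1/1*4/5) = [3/5, 4/5) <- contains code 33/50
  'd': [0/1 + 1/1*4/5, 0/1 + 1/1*1/1) = [4/5, 1/1)
  emit 'f', narrow to [3/5, 4/5)
Step 2: interval [3/5, 4/5), width = 4/5 - 3/5 = 1/5
  'a': [3/5 + 1/5*0/1, 3/5 + 1/5*3/5) = [3/5, 18/25) <- contains code 33/50
  'f': [3/5 + 1/5*3/5, 3/5 + 1/5*4/5) = [18/25, 19/25)
  'd': [3/5 + 1/5*4/5, 3/5 + 1/5*1/1) = [19/25, 4/5)
  emit 'a', narrow to [3/5, 18/25)

Answer: symbol=f low=3/5 high=4/5
symbol=a low=3/5 high=18/25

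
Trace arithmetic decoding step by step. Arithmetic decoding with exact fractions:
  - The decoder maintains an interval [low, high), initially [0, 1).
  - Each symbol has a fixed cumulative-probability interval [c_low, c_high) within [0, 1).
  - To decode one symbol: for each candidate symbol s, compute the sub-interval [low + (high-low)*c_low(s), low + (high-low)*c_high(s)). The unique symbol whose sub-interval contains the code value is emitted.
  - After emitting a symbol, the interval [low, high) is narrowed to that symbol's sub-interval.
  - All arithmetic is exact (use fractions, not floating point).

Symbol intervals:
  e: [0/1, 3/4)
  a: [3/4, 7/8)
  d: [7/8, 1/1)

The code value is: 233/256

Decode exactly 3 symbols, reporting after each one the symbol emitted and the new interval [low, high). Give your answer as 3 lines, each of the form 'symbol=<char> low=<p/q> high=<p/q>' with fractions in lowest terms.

Step 1: interval [0/1, 1/1), width = 1/1 - 0/1 = 1/1
  'e': [0/1 + 1/1*0/1, 0/1 + 1/1*3/4) = [0/1, 3/4)
  'a': [0/1 + 1/1*3/4, 0/1 + 1/1*7/8) = [3/4, 7/8)
  'd': [0/1 + 1/1*7/8, 0/1 + 1/1*1/1) = [7/8, 1/1) <- contains code 233/256
  emit 'd', narrow to [7/8, 1/1)
Step 2: interval [7/8, 1/1), width = 1/1 - 7/8 = 1/8
  'e': [7/8 + 1/8*0/1, 7/8 + 1/8*3/4) = [7/8, 31/32) <- contains code 233/256
  'a': [7/8 + 1/8*3/4, 7/8 + 1/8*7/8) = [31/32, 63/64)
  'd': [7/8 + 1/8*7/8, 7/8 + 1/8*1/1) = [63/64, 1/1)
  emit 'e', narrow to [7/8, 31/32)
Step 3: interval [7/8, 31/32), width = 31/32 - 7/8 = 3/32
  'e': [7/8 + 3/32*0/1, 7/8 + 3/32*3/4) = [7/8, 121/128) <- contains code 233/256
  'a': [7/8 + 3/32*3/4, 7/8 + 3/32*7/8) = [121/128, 245/256)
  'd': [7/8 + 3/32*7/8, 7/8 + 3/32*1/1) = [245/256, 31/32)
  emit 'e', narrow to [7/8, 121/128)

Answer: symbol=d low=7/8 high=1/1
symbol=e low=7/8 high=31/32
symbol=e low=7/8 high=121/128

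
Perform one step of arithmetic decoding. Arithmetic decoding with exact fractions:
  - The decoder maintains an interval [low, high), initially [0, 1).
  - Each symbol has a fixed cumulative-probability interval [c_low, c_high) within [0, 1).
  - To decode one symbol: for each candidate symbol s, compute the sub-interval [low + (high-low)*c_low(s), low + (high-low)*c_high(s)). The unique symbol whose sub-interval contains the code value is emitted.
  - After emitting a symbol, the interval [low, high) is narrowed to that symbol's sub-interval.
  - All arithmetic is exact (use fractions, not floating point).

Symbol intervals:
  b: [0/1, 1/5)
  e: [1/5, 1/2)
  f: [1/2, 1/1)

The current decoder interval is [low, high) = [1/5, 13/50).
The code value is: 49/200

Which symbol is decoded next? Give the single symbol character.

Answer: f

Derivation:
Interval width = high − low = 13/50 − 1/5 = 3/50
Scaled code = (code − low) / width = (49/200 − 1/5) / 3/50 = 3/4
  b: [0/1, 1/5) 
  e: [1/5, 1/2) 
  f: [1/2, 1/1) ← scaled code falls here ✓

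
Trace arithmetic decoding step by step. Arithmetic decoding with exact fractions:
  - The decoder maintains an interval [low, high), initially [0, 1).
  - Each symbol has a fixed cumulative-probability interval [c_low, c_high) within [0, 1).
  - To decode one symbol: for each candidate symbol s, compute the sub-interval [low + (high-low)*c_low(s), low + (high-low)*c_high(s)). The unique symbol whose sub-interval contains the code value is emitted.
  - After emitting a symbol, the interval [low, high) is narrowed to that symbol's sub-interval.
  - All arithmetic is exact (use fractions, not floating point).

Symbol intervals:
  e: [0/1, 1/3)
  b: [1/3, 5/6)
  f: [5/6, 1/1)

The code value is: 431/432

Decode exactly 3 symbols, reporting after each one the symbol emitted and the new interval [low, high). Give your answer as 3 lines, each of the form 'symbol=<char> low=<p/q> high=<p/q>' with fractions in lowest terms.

Answer: symbol=f low=5/6 high=1/1
symbol=f low=35/36 high=1/1
symbol=f low=215/216 high=1/1

Derivation:
Step 1: interval [0/1, 1/1), width = 1/1 - 0/1 = 1/1
  'e': [0/1 + 1/1*0/1, 0/1 + 1/1*1/3) = [0/1, 1/3)
  'b': [0/1 + 1/1*1/3, 0/1 + 1/1*5/6) = [1/3, 5/6)
  'f': [0/1 + 1/1*5/6, 0/1 + 1/1*1/1) = [5/6, 1/1) <- contains code 431/432
  emit 'f', narrow to [5/6, 1/1)
Step 2: interval [5/6, 1/1), width = 1/1 - 5/6 = 1/6
  'e': [5/6 + 1/6*0/1, 5/6 + 1/6*1/3) = [5/6, 8/9)
  'b': [5/6 + 1/6*1/3, 5/6 + 1/6*5/6) = [8/9, 35/36)
  'f': [5/6 + 1/6*5/6, 5/6 + 1/6*1/1) = [35/36, 1/1) <- contains code 431/432
  emit 'f', narrow to [35/36, 1/1)
Step 3: interval [35/36, 1/1), width = 1/1 - 35/36 = 1/36
  'e': [35/36 + 1/36*0/1, 35/36 + 1/36*1/3) = [35/36, 53/54)
  'b': [35/36 + 1/36*1/3, 35/36 + 1/36*5/6) = [53/54, 215/216)
  'f': [35/36 + 1/36*5/6, 35/36 + 1/36*1/1) = [215/216, 1/1) <- contains code 431/432
  emit 'f', narrow to [215/216, 1/1)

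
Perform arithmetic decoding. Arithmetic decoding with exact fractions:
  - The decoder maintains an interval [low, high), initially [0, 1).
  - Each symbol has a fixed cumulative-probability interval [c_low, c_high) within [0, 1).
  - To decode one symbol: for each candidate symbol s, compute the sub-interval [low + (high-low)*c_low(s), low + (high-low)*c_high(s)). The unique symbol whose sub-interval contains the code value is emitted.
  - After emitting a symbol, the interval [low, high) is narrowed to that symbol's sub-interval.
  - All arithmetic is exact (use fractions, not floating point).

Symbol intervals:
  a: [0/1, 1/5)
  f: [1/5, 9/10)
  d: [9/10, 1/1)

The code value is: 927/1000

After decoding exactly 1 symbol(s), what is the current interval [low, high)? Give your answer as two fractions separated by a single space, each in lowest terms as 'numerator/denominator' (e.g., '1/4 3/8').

Answer: 9/10 1/1

Derivation:
Step 1: interval [0/1, 1/1), width = 1/1 - 0/1 = 1/1
  'a': [0/1 + 1/1*0/1, 0/1 + 1/1*1/5) = [0/1, 1/5)
  'f': [0/1 + 1/1*1/5, 0/1 + 1/1*9/10) = [1/5, 9/10)
  'd': [0/1 + 1/1*9/10, 0/1 + 1/1*1/1) = [9/10, 1/1) <- contains code 927/1000
  emit 'd', narrow to [9/10, 1/1)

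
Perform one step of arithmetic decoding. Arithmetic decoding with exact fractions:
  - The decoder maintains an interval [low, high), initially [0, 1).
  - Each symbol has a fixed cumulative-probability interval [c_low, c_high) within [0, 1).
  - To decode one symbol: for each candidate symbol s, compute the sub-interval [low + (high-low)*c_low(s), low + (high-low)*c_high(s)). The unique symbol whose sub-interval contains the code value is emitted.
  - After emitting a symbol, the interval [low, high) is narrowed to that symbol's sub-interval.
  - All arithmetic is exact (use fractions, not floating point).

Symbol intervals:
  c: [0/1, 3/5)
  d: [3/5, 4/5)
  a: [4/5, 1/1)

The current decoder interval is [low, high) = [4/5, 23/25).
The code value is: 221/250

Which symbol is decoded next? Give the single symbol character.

Answer: d

Derivation:
Interval width = high − low = 23/25 − 4/5 = 3/25
Scaled code = (code − low) / width = (221/250 − 4/5) / 3/25 = 7/10
  c: [0/1, 3/5) 
  d: [3/5, 4/5) ← scaled code falls here ✓
  a: [4/5, 1/1) 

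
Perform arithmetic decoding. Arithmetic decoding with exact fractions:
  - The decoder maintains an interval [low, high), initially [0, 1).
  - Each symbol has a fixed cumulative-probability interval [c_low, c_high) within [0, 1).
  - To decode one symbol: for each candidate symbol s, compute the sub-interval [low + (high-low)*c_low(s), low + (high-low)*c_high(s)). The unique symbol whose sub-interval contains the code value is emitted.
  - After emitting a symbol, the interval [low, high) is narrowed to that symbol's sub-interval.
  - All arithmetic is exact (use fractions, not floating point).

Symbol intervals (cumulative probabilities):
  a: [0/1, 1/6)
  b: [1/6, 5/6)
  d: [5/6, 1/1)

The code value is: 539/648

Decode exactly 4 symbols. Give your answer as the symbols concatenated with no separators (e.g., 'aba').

Answer: bddd

Derivation:
Step 1: interval [0/1, 1/1), width = 1/1 - 0/1 = 1/1
  'a': [0/1 + 1/1*0/1, 0/1 + 1/1*1/6) = [0/1, 1/6)
  'b': [0/1 + 1/1*1/6, 0/1 + 1/1*5/6) = [1/6, 5/6) <- contains code 539/648
  'd': [0/1 + 1/1*5/6, 0/1 + 1/1*1/1) = [5/6, 1/1)
  emit 'b', narrow to [1/6, 5/6)
Step 2: interval [1/6, 5/6), width = 5/6 - 1/6 = 2/3
  'a': [1/6 + 2/3*0/1, 1/6 + 2/3*1/6) = [1/6, 5/18)
  'b': [1/6 + 2/3*1/6, 1/6 + 2/3*5/6) = [5/18, 13/18)
  'd': [1/6 + 2/3*5/6, 1/6 + 2/3*1/1) = [13/18, 5/6) <- contains code 539/648
  emit 'd', narrow to [13/18, 5/6)
Step 3: interval [13/18, 5/6), width = 5/6 - 13/18 = 1/9
  'a': [13/18 + 1/9*0/1, 13/18 + 1/9*1/6) = [13/18, 20/27)
  'b': [13/18 + 1/9*1/6, 13/18 + 1/9*5/6) = [20/27, 22/27)
  'd': [13/18 + 1/9*5/6, 13/18 + 1/9*1/1) = [22/27, 5/6) <- contains code 539/648
  emit 'd', narrow to [22/27, 5/6)
Step 4: interval [22/27, 5/6), width = 5/6 - 22/27 = 1/54
  'a': [22/27 + 1/54*0/1, 22/27 + 1/54*1/6) = [22/27, 265/324)
  'b': [22/27 + 1/54*1/6, 22/27 + 1/54*5/6) = [265/324, 269/324)
  'd': [22/27 + 1/54*5/6, 22/27 + 1/54*1/1) = [269/324, 5/6) <- contains code 539/648
  emit 'd', narrow to [269/324, 5/6)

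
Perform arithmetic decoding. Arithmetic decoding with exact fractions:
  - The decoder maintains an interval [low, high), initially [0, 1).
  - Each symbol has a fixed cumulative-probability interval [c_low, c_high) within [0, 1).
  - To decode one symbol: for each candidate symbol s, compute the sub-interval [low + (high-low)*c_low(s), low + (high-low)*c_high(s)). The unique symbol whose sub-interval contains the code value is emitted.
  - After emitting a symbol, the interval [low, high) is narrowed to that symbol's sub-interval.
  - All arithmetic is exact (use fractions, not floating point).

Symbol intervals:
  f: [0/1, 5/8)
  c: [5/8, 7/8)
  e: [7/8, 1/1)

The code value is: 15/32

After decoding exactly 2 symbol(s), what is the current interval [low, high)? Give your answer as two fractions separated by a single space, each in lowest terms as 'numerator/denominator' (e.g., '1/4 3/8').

Step 1: interval [0/1, 1/1), width = 1/1 - 0/1 = 1/1
  'f': [0/1 + 1/1*0/1, 0/1 + 1/1*5/8) = [0/1, 5/8) <- contains code 15/32
  'c': [0/1 + 1/1*5/8, 0/1 + 1/1*7/8) = [5/8, 7/8)
  'e': [0/1 + 1/1*7/8, 0/1 + 1/1*1/1) = [7/8, 1/1)
  emit 'f', narrow to [0/1, 5/8)
Step 2: interval [0/1, 5/8), width = 5/8 - 0/1 = 5/8
  'f': [0/1 + 5/8*0/1, 0/1 + 5/8*5/8) = [0/1, 25/64)
  'c': [0/1 + 5/8*5/8, 0/1 + 5/8*7/8) = [25/64, 35/64) <- contains code 15/32
  'e': [0/1 + 5/8*7/8, 0/1 + 5/8*1/1) = [35/64, 5/8)
  emit 'c', narrow to [25/64, 35/64)

Answer: 25/64 35/64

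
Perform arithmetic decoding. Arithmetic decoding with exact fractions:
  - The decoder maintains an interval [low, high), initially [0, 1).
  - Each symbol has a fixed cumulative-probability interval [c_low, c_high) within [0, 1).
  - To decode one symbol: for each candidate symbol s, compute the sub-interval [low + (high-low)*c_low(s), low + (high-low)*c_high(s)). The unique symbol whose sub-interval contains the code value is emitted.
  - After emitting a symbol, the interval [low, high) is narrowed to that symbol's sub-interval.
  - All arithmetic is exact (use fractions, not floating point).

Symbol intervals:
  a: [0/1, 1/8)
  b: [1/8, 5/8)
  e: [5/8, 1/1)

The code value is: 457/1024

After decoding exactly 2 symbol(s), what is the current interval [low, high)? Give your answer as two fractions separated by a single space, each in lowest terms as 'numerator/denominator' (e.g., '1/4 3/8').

Step 1: interval [0/1, 1/1), width = 1/1 - 0/1 = 1/1
  'a': [0/1 + 1/1*0/1, 0/1 + 1/1*1/8) = [0/1, 1/8)
  'b': [0/1 + 1/1*1/8, 0/1 + 1/1*5/8) = [1/8, 5/8) <- contains code 457/1024
  'e': [0/1 + 1/1*5/8, 0/1 + 1/1*1/1) = [5/8, 1/1)
  emit 'b', narrow to [1/8, 5/8)
Step 2: interval [1/8, 5/8), width = 5/8 - 1/8 = 1/2
  'a': [1/8 + 1/2*0/1, 1/8 + 1/2*1/8) = [1/8, 3/16)
  'b': [1/8 + 1/2*1/8, 1/8 + 1/2*5/8) = [3/16, 7/16)
  'e': [1/8 + 1/2*5/8, 1/8 + 1/2*1/1) = [7/16, 5/8) <- contains code 457/1024
  emit 'e', narrow to [7/16, 5/8)

Answer: 7/16 5/8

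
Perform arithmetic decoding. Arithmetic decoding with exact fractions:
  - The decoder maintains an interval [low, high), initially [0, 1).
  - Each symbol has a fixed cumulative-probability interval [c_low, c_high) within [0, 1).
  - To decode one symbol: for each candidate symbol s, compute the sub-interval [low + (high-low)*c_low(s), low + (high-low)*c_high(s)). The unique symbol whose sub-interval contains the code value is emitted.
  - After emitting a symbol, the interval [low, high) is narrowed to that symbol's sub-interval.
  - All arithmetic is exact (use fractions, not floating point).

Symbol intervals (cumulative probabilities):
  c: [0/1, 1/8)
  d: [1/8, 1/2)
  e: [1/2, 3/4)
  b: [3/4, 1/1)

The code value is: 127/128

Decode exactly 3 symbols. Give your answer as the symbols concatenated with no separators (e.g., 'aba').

Answer: bbb

Derivation:
Step 1: interval [0/1, 1/1), width = 1/1 - 0/1 = 1/1
  'c': [0/1 + 1/1*0/1, 0/1 + 1/1*1/8) = [0/1, 1/8)
  'd': [0/1 + 1/1*1/8, 0/1 + 1/1*1/2) = [1/8, 1/2)
  'e': [0/1 + 1/1*1/2, 0/1 + 1/1*3/4) = [1/2, 3/4)
  'b': [0/1 + 1/1*3/4, 0/1 + 1/1*1/1) = [3/4, 1/1) <- contains code 127/128
  emit 'b', narrow to [3/4, 1/1)
Step 2: interval [3/4, 1/1), width = 1/1 - 3/4 = 1/4
  'c': [3/4 + 1/4*0/1, 3/4 + 1/4*1/8) = [3/4, 25/32)
  'd': [3/4 + 1/4*1/8, 3/4 + 1/4*1/2) = [25/32, 7/8)
  'e': [3/4 + 1/4*1/2, 3/4 + 1/4*3/4) = [7/8, 15/16)
  'b': [3/4 + 1/4*3/4, 3/4 + 1/4*1/1) = [15/16, 1/1) <- contains code 127/128
  emit 'b', narrow to [15/16, 1/1)
Step 3: interval [15/16, 1/1), width = 1/1 - 15/16 = 1/16
  'c': [15/16 + 1/16*0/1, 15/16 + 1/16*1/8) = [15/16, 121/128)
  'd': [15/16 + 1/16*1/8, 15/16 + 1/16*1/2) = [121/128, 31/32)
  'e': [15/16 + 1/16*1/2, 15/16 + 1/16*3/4) = [31/32, 63/64)
  'b': [15/16 + 1/16*3/4, 15/16 + 1/16*1/1) = [63/64, 1/1) <- contains code 127/128
  emit 'b', narrow to [63/64, 1/1)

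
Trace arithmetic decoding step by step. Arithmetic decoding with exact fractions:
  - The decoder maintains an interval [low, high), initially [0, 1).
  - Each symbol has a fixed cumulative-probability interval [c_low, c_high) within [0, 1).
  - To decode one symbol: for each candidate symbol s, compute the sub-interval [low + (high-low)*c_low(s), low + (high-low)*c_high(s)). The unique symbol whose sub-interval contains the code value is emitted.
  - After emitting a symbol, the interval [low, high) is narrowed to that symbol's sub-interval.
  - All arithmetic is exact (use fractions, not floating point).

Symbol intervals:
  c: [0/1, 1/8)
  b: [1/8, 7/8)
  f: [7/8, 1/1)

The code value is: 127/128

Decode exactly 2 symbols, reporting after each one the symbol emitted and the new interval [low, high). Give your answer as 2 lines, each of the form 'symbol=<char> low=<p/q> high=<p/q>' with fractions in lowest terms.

Step 1: interval [0/1, 1/1), width = 1/1 - 0/1 = 1/1
  'c': [0/1 + 1/1*0/1, 0/1 + 1/1*1/8) = [0/1, 1/8)
  'b': [0/1 + 1/1*1/8, 0/1 + 1/1*7/8) = [1/8, 7/8)
  'f': [0/1 + 1/1*7/8, 0/1 + 1/1*1/1) = [7/8, 1/1) <- contains code 127/128
  emit 'f', narrow to [7/8, 1/1)
Step 2: interval [7/8, 1/1), width = 1/1 - 7/8 = 1/8
  'c': [7/8 + 1/8*0/1, 7/8 + 1/8*1/8) = [7/8, 57/64)
  'b': [7/8 + 1/8*1/8, 7/8 + 1/8*7/8) = [57/64, 63/64)
  'f': [7/8 + 1/8*7/8, 7/8 + 1/8*1/1) = [63/64, 1/1) <- contains code 127/128
  emit 'f', narrow to [63/64, 1/1)

Answer: symbol=f low=7/8 high=1/1
symbol=f low=63/64 high=1/1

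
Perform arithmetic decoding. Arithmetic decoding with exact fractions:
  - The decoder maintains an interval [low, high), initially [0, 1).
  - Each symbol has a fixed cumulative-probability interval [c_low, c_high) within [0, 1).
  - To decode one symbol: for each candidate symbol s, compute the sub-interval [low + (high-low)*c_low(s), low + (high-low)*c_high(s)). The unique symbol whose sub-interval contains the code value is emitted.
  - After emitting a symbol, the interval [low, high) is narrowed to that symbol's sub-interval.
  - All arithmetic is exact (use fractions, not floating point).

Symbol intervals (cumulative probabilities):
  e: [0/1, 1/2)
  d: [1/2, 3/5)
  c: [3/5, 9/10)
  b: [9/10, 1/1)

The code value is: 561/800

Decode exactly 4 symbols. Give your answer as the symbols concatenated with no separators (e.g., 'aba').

Step 1: interval [0/1, 1/1), width = 1/1 - 0/1 = 1/1
  'e': [0/1 + 1/1*0/1, 0/1 + 1/1*1/2) = [0/1, 1/2)
  'd': [0/1 + 1/1*1/2, 0/1 + 1/1*3/5) = [1/2, 3/5)
  'c': [0/1 + 1/1*3/5, 0/1 + 1/1*9/10) = [3/5, 9/10) <- contains code 561/800
  'b': [0/1 + 1/1*9/10, 0/1 + 1/1*1/1) = [9/10, 1/1)
  emit 'c', narrow to [3/5, 9/10)
Step 2: interval [3/5, 9/10), width = 9/10 - 3/5 = 3/10
  'e': [3/5 + 3/10*0/1, 3/5 + 3/10*1/2) = [3/5, 3/4) <- contains code 561/800
  'd': [3/5 + 3/10*1/2, 3/5 + 3/10*3/5) = [3/4, 39/50)
  'c': [3/5 + 3/10*3/5, 3/5 + 3/10*9/10) = [39/50, 87/100)
  'b': [3/5 + 3/10*9/10, 3/5 + 3/10*1/1) = [87/100, 9/10)
  emit 'e', narrow to [3/5, 3/4)
Step 3: interval [3/5, 3/4), width = 3/4 - 3/5 = 3/20
  'e': [3/5 + 3/20*0/1, 3/5 + 3/20*1/2) = [3/5, 27/40)
  'd': [3/5 + 3/20*1/2, 3/5 + 3/20*3/5) = [27/40, 69/100)
  'c': [3/5 + 3/20*3/5, 3/5 + 3/20*9/10) = [69/100, 147/200) <- contains code 561/800
  'b': [3/5 + 3/20*9/10, 3/5 + 3/20*1/1) = [147/200, 3/4)
  emit 'c', narrow to [69/100, 147/200)
Step 4: interval [69/100, 147/200), width = 147/200 - 69/100 = 9/200
  'e': [69/100 + 9/200*0/1, 69/100 + 9/200*1/2) = [69/100, 57/80) <- contains code 561/800
  'd': [69/100 + 9/200*1/2, 69/100 + 9/200*3/5) = [57/80, 717/1000)
  'c': [69/100 + 9/200*3/5, 69/100 + 9/200*9/10) = [717/1000, 1461/2000)
  'b': [69/100 + 9/200*9/10, 69/100 + 9/200*1/1) = [1461/2000, 147/200)
  emit 'e', narrow to [69/100, 57/80)

Answer: cece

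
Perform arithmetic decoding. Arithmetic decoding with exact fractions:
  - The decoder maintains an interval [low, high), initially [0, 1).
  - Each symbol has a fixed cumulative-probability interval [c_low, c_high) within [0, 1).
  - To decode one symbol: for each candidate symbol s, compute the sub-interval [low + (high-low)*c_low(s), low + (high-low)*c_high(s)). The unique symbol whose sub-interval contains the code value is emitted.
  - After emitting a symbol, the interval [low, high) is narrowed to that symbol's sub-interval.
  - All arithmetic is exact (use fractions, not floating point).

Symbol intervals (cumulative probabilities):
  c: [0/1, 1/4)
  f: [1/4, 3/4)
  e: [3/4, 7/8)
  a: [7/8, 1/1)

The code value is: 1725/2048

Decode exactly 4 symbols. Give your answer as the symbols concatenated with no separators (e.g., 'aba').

Step 1: interval [0/1, 1/1), width = 1/1 - 0/1 = 1/1
  'c': [0/1 + 1/1*0/1, 0/1 + 1/1*1/4) = [0/1, 1/4)
  'f': [0/1 + 1/1*1/4, 0/1 + 1/1*3/4) = [1/4, 3/4)
  'e': [0/1 + 1/1*3/4, 0/1 + 1/1*7/8) = [3/4, 7/8) <- contains code 1725/2048
  'a': [0/1 + 1/1*7/8, 0/1 + 1/1*1/1) = [7/8, 1/1)
  emit 'e', narrow to [3/4, 7/8)
Step 2: interval [3/4, 7/8), width = 7/8 - 3/4 = 1/8
  'c': [3/4 + 1/8*0/1, 3/4 + 1/8*1/4) = [3/4, 25/32)
  'f': [3/4 + 1/8*1/4, 3/4 + 1/8*3/4) = [25/32, 27/32) <- contains code 1725/2048
  'e': [3/4 + 1/8*3/4, 3/4 + 1/8*7/8) = [27/32, 55/64)
  'a': [3/4 + 1/8*7/8, 3/4 + 1/8*1/1) = [55/64, 7/8)
  emit 'f', narrow to [25/32, 27/32)
Step 3: interval [25/32, 27/32), width = 27/32 - 25/32 = 1/16
  'c': [25/32 + 1/16*0/1, 25/32 + 1/16*1/4) = [25/32, 51/64)
  'f': [25/32 + 1/16*1/4, 25/32 + 1/16*3/4) = [51/64, 53/64)
  'e': [25/32 + 1/16*3/4, 25/32 + 1/16*7/8) = [53/64, 107/128)
  'a': [25/32 + 1/16*7/8, 25/32 + 1/16*1/1) = [107/128, 27/32) <- contains code 1725/2048
  emit 'a', narrow to [107/128, 27/32)
Step 4: interval [107/128, 27/32), width = 27/32 - 107/128 = 1/128
  'c': [107/128 + 1/128*0/1, 107/128 + 1/128*1/4) = [107/128, 429/512)
  'f': [107/128 + 1/128*1/4, 107/128 + 1/128*3/4) = [429/512, 431/512)
  'e': [107/128 + 1/128*3/4, 107/128 + 1/128*7/8) = [431/512, 863/1024) <- contains code 1725/2048
  'a': [107/128 + 1/128*7/8, 107/128 + 1/128*1/1) = [863/1024, 27/32)
  emit 'e', narrow to [431/512, 863/1024)

Answer: efae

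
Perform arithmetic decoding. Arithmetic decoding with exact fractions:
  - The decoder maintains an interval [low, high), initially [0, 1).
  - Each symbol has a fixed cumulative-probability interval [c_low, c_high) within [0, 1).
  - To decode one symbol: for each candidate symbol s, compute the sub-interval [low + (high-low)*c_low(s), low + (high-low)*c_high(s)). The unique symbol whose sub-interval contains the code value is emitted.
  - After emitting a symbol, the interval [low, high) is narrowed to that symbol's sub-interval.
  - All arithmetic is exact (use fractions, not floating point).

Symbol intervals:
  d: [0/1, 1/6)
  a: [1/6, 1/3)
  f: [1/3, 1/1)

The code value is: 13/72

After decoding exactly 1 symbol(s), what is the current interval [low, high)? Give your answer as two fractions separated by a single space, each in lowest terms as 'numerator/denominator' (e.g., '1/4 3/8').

Step 1: interval [0/1, 1/1), width = 1/1 - 0/1 = 1/1
  'd': [0/1 + 1/1*0/1, 0/1 + 1/1*1/6) = [0/1, 1/6)
  'a': [0/1 + 1/1*1/6, 0/1 + 1/1*1/3) = [1/6, 1/3) <- contains code 13/72
  'f': [0/1 + 1/1*1/3, 0/1 + 1/1*1/1) = [1/3, 1/1)
  emit 'a', narrow to [1/6, 1/3)

Answer: 1/6 1/3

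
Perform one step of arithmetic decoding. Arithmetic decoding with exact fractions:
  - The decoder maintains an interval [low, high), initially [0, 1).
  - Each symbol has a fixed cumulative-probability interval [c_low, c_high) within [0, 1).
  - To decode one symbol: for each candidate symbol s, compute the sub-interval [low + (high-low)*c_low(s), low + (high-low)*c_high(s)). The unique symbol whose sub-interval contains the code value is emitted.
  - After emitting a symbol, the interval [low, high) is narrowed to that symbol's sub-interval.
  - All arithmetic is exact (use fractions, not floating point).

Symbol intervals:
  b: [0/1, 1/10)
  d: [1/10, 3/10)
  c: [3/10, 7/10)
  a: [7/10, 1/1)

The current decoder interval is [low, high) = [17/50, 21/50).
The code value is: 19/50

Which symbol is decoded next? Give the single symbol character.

Interval width = high − low = 21/50 − 17/50 = 2/25
Scaled code = (code − low) / width = (19/50 − 17/50) / 2/25 = 1/2
  b: [0/1, 1/10) 
  d: [1/10, 3/10) 
  c: [3/10, 7/10) ← scaled code falls here ✓
  a: [7/10, 1/1) 

Answer: c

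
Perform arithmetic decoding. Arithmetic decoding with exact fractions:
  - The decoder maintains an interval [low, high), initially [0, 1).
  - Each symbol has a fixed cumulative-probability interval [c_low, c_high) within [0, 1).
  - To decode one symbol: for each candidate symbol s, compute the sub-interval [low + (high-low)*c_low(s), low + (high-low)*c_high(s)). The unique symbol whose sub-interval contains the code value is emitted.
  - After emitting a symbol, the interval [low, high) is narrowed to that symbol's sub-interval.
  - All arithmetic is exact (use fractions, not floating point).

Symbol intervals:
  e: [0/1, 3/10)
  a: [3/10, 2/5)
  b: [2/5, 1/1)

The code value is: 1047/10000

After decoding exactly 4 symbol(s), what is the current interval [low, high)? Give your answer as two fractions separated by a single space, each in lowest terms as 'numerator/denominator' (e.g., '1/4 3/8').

Step 1: interval [0/1, 1/1), width = 1/1 - 0/1 = 1/1
  'e': [0/1 + 1/1*0/1, 0/1 + 1/1*3/10) = [0/1, 3/10) <- contains code 1047/10000
  'a': [0/1 + 1/1*3/10, 0/1 + 1/1*2/5) = [3/10, 2/5)
  'b': [0/1 + 1/1*2/5, 0/1 + 1/1*1/1) = [2/5, 1/1)
  emit 'e', narrow to [0/1, 3/10)
Step 2: interval [0/1, 3/10), width = 3/10 - 0/1 = 3/10
  'e': [0/1 + 3/10*0/1, 0/1 + 3/10*3/10) = [0/1, 9/100)
  'a': [0/1 + 3/10*3/10, 0/1 + 3/10*2/5) = [9/100, 3/25) <- contains code 1047/10000
  'b': [0/1 + 3/10*2/5, 0/1 + 3/10*1/1) = [3/25, 3/10)
  emit 'a', narrow to [9/100, 3/25)
Step 3: interval [9/100, 3/25), width = 3/25 - 9/100 = 3/100
  'e': [9/100 + 3/100*0/1, 9/100 + 3/100*3/10) = [9/100, 99/1000)
  'a': [9/100 + 3/100*3/10, 9/100 + 3/100*2/5) = [99/1000, 51/500)
  'b': [9/100 + 3/100*2/5, 9/100 + 3/100*1/1) = [51/500, 3/25) <- contains code 1047/10000
  emit 'b', narrow to [51/500, 3/25)
Step 4: interval [51/500, 3/25), width = 3/25 - 51/500 = 9/500
  'e': [51/500 + 9/500*0/1, 51/500 + 9/500*3/10) = [51/500, 537/5000) <- contains code 1047/10000
  'a': [51/500 + 9/500*3/10, 51/500 + 9/500*2/5) = [537/5000, 273/2500)
  'b': [51/500 + 9/500*2/5, 51/500 + 9/500*1/1) = [273/2500, 3/25)
  emit 'e', narrow to [51/500, 537/5000)

Answer: 51/500 537/5000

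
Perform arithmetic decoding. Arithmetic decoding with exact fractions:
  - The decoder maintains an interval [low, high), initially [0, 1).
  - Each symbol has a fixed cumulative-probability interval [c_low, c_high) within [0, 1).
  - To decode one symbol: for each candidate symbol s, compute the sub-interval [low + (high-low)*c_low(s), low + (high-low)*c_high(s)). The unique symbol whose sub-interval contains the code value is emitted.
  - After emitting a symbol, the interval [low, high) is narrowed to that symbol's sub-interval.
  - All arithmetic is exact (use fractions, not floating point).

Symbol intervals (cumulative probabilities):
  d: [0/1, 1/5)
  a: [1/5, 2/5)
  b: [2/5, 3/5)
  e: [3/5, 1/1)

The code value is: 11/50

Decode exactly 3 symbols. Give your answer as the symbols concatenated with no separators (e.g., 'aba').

Answer: adb

Derivation:
Step 1: interval [0/1, 1/1), width = 1/1 - 0/1 = 1/1
  'd': [0/1 + 1/1*0/1, 0/1 + 1/1*1/5) = [0/1, 1/5)
  'a': [0/1 + 1/1*1/5, 0/1 + 1/1*2/5) = [1/5, 2/5) <- contains code 11/50
  'b': [0/1 + 1/1*2/5, 0/1 + 1/1*3/5) = [2/5, 3/5)
  'e': [0/1 + 1/1*3/5, 0/1 + 1/1*1/1) = [3/5, 1/1)
  emit 'a', narrow to [1/5, 2/5)
Step 2: interval [1/5, 2/5), width = 2/5 - 1/5 = 1/5
  'd': [1/5 + 1/5*0/1, 1/5 + 1/5*1/5) = [1/5, 6/25) <- contains code 11/50
  'a': [1/5 + 1/5*1/5, 1/5 + 1/5*2/5) = [6/25, 7/25)
  'b': [1/5 + 1/5*2/5, 1/5 + 1/5*3/5) = [7/25, 8/25)
  'e': [1/5 + 1/5*3/5, 1/5 + 1/5*1/1) = [8/25, 2/5)
  emit 'd', narrow to [1/5, 6/25)
Step 3: interval [1/5, 6/25), width = 6/25 - 1/5 = 1/25
  'd': [1/5 + 1/25*0/1, 1/5 + 1/25*1/5) = [1/5, 26/125)
  'a': [1/5 + 1/25*1/5, 1/5 + 1/25*2/5) = [26/125, 27/125)
  'b': [1/5 + 1/25*2/5, 1/5 + 1/25*3/5) = [27/125, 28/125) <- contains code 11/50
  'e': [1/5 + 1/25*3/5, 1/5 + 1/25*1/1) = [28/125, 6/25)
  emit 'b', narrow to [27/125, 28/125)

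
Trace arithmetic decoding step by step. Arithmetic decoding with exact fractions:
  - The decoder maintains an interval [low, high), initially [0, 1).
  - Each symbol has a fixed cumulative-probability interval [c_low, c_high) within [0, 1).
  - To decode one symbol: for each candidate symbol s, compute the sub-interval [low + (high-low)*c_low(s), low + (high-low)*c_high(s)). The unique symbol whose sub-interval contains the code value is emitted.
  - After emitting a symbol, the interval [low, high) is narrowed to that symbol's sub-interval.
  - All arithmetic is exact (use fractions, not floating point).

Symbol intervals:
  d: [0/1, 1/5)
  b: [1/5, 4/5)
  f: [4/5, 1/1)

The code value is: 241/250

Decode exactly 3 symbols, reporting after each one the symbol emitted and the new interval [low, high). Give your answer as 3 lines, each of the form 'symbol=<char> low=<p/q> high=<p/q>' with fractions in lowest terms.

Answer: symbol=f low=4/5 high=1/1
symbol=f low=24/25 high=1/1
symbol=d low=24/25 high=121/125

Derivation:
Step 1: interval [0/1, 1/1), width = 1/1 - 0/1 = 1/1
  'd': [0/1 + 1/1*0/1, 0/1 + 1/1*1/5) = [0/1, 1/5)
  'b': [0/1 + 1/1*1/5, 0/1 + 1/1*4/5) = [1/5, 4/5)
  'f': [0/1 + 1/1*4/5, 0/1 + 1/1*1/1) = [4/5, 1/1) <- contains code 241/250
  emit 'f', narrow to [4/5, 1/1)
Step 2: interval [4/5, 1/1), width = 1/1 - 4/5 = 1/5
  'd': [4/5 + 1/5*0/1, 4/5 + 1/5*1/5) = [4/5, 21/25)
  'b': [4/5 + 1/5*1/5, 4/5 + 1/5*4/5) = [21/25, 24/25)
  'f': [4/5 + 1/5*4/5, 4/5 + 1/5*1/1) = [24/25, 1/1) <- contains code 241/250
  emit 'f', narrow to [24/25, 1/1)
Step 3: interval [24/25, 1/1), width = 1/1 - 24/25 = 1/25
  'd': [24/25 + 1/25*0/1, 24/25 + 1/25*1/5) = [24/25, 121/125) <- contains code 241/250
  'b': [24/25 + 1/25*1/5, 24/25 + 1/25*4/5) = [121/125, 124/125)
  'f': [24/25 + 1/25*4/5, 24/25 + 1/25*1/1) = [124/125, 1/1)
  emit 'd', narrow to [24/25, 121/125)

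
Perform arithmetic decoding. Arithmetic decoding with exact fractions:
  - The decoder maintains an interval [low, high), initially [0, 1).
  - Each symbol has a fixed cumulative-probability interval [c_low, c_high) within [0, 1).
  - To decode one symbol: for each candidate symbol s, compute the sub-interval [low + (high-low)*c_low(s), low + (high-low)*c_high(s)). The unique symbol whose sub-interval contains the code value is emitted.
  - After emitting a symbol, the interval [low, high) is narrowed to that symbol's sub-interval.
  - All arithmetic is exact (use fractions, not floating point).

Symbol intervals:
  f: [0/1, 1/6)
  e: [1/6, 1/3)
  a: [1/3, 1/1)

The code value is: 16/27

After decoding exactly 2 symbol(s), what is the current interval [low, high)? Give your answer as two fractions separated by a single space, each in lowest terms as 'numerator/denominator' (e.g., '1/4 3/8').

Answer: 5/9 1/1

Derivation:
Step 1: interval [0/1, 1/1), width = 1/1 - 0/1 = 1/1
  'f': [0/1 + 1/1*0/1, 0/1 + 1/1*1/6) = [0/1, 1/6)
  'e': [0/1 + 1/1*1/6, 0/1 + 1/1*1/3) = [1/6, 1/3)
  'a': [0/1 + 1/1*1/3, 0/1 + 1/1*1/1) = [1/3, 1/1) <- contains code 16/27
  emit 'a', narrow to [1/3, 1/1)
Step 2: interval [1/3, 1/1), width = 1/1 - 1/3 = 2/3
  'f': [1/3 + 2/3*0/1, 1/3 + 2/3*1/6) = [1/3, 4/9)
  'e': [1/3 + 2/3*1/6, 1/3 + 2/3*1/3) = [4/9, 5/9)
  'a': [1/3 + 2/3*1/3, 1/3 + 2/3*1/1) = [5/9, 1/1) <- contains code 16/27
  emit 'a', narrow to [5/9, 1/1)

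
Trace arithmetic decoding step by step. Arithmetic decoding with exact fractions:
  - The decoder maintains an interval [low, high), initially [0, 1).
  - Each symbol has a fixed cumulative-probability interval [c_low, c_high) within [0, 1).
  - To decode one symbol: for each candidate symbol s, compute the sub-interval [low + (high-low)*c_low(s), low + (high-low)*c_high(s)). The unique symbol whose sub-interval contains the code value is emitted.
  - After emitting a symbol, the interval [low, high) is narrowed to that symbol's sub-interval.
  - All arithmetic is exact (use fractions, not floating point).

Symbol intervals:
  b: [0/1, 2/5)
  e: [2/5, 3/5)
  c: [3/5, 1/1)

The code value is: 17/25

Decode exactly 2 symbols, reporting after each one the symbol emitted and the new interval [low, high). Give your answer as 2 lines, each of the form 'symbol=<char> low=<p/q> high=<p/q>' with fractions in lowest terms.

Step 1: interval [0/1, 1/1), width = 1/1 - 0/1 = 1/1
  'b': [0/1 + 1/1*0/1, 0/1 + 1/1*2/5) = [0/1, 2/5)
  'e': [0/1 + 1/1*2/5, 0/1 + 1/1*3/5) = [2/5, 3/5)
  'c': [0/1 + 1/1*3/5, 0/1 + 1/1*1/1) = [3/5, 1/1) <- contains code 17/25
  emit 'c', narrow to [3/5, 1/1)
Step 2: interval [3/5, 1/1), width = 1/1 - 3/5 = 2/5
  'b': [3/5 + 2/5*0/1, 3/5 + 2/5*2/5) = [3/5, 19/25) <- contains code 17/25
  'e': [3/5 + 2/5*2/5, 3/5 + 2/5*3/5) = [19/25, 21/25)
  'c': [3/5 + 2/5*3/5, 3/5 + 2/5*1/1) = [21/25, 1/1)
  emit 'b', narrow to [3/5, 19/25)

Answer: symbol=c low=3/5 high=1/1
symbol=b low=3/5 high=19/25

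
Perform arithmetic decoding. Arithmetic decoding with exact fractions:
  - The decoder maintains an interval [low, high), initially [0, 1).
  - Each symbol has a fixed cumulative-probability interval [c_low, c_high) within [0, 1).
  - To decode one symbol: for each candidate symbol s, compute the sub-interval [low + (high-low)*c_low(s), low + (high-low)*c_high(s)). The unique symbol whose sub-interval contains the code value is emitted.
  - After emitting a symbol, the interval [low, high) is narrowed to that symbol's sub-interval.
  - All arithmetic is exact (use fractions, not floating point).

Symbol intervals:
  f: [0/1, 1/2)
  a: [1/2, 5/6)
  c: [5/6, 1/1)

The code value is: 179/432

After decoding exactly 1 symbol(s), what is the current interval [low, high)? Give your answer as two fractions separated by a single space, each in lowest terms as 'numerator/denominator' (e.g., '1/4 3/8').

Answer: 0/1 1/2

Derivation:
Step 1: interval [0/1, 1/1), width = 1/1 - 0/1 = 1/1
  'f': [0/1 + 1/1*0/1, 0/1 + 1/1*1/2) = [0/1, 1/2) <- contains code 179/432
  'a': [0/1 + 1/1*1/2, 0/1 + 1/1*5/6) = [1/2, 5/6)
  'c': [0/1 + 1/1*5/6, 0/1 + 1/1*1/1) = [5/6, 1/1)
  emit 'f', narrow to [0/1, 1/2)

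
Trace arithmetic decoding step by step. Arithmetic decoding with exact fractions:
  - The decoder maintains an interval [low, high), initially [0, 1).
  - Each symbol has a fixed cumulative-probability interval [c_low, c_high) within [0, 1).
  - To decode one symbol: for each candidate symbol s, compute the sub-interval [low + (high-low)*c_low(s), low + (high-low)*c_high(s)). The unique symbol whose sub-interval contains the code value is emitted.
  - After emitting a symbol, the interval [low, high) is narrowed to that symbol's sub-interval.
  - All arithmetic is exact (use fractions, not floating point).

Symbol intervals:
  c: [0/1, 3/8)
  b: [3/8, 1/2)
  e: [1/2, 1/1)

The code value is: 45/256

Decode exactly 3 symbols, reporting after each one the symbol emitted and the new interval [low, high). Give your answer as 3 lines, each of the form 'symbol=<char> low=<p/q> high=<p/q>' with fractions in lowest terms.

Step 1: interval [0/1, 1/1), width = 1/1 - 0/1 = 1/1
  'c': [0/1 + 1/1*0/1, 0/1 + 1/1*3/8) = [0/1, 3/8) <- contains code 45/256
  'b': [0/1 + 1/1*3/8, 0/1 + 1/1*1/2) = [3/8, 1/2)
  'e': [0/1 + 1/1*1/2, 0/1 + 1/1*1/1) = [1/2, 1/1)
  emit 'c', narrow to [0/1, 3/8)
Step 2: interval [0/1, 3/8), width = 3/8 - 0/1 = 3/8
  'c': [0/1 + 3/8*0/1, 0/1 + 3/8*3/8) = [0/1, 9/64)
  'b': [0/1 + 3/8*3/8, 0/1 + 3/8*1/2) = [9/64, 3/16) <- contains code 45/256
  'e': [0/1 + 3/8*1/2, 0/1 + 3/8*1/1) = [3/16, 3/8)
  emit 'b', narrow to [9/64, 3/16)
Step 3: interval [9/64, 3/16), width = 3/16 - 9/64 = 3/64
  'c': [9/64 + 3/64*0/1, 9/64 + 3/64*3/8) = [9/64, 81/512)
  'b': [9/64 + 3/64*3/8, 9/64 + 3/64*1/2) = [81/512, 21/128)
  'e': [9/64 + 3/64*1/2, 9/64 + 3/64*1/1) = [21/128, 3/16) <- contains code 45/256
  emit 'e', narrow to [21/128, 3/16)

Answer: symbol=c low=0/1 high=3/8
symbol=b low=9/64 high=3/16
symbol=e low=21/128 high=3/16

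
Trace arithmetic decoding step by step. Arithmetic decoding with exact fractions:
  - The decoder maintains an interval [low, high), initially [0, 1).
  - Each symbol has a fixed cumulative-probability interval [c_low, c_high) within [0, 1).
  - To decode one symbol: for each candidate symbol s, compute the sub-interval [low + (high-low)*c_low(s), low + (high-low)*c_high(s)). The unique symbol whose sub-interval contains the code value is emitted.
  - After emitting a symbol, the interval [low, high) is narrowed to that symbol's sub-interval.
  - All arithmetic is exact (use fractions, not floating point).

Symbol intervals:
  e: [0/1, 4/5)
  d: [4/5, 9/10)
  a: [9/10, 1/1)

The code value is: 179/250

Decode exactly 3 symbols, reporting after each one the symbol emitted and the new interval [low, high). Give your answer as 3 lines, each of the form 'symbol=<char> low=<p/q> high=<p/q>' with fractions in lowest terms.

Step 1: interval [0/1, 1/1), width = 1/1 - 0/1 = 1/1
  'e': [0/1 + 1/1*0/1, 0/1 + 1/1*4/5) = [0/1, 4/5) <- contains code 179/250
  'd': [0/1 + 1/1*4/5, 0/1 + 1/1*9/10) = [4/5, 9/10)
  'a': [0/1 + 1/1*9/10, 0/1 + 1/1*1/1) = [9/10, 1/1)
  emit 'e', narrow to [0/1, 4/5)
Step 2: interval [0/1, 4/5), width = 4/5 - 0/1 = 4/5
  'e': [0/1 + 4/5*0/1, 0/1 + 4/5*4/5) = [0/1, 16/25)
  'd': [0/1 + 4/5*4/5, 0/1 + 4/5*9/10) = [16/25, 18/25) <- contains code 179/250
  'a': [0/1 + 4/5*9/10, 0/1 + 4/5*1/1) = [18/25, 4/5)
  emit 'd', narrow to [16/25, 18/25)
Step 3: interval [16/25, 18/25), width = 18/25 - 16/25 = 2/25
  'e': [16/25 + 2/25*0/1, 16/25 + 2/25*4/5) = [16/25, 88/125)
  'd': [16/25 + 2/25*4/5, 16/25 + 2/25*9/10) = [88/125, 89/125)
  'a': [16/25 + 2/25*9/10, 16/25 + 2/25*1/1) = [89/125, 18/25) <- contains code 179/250
  emit 'a', narrow to [89/125, 18/25)

Answer: symbol=e low=0/1 high=4/5
symbol=d low=16/25 high=18/25
symbol=a low=89/125 high=18/25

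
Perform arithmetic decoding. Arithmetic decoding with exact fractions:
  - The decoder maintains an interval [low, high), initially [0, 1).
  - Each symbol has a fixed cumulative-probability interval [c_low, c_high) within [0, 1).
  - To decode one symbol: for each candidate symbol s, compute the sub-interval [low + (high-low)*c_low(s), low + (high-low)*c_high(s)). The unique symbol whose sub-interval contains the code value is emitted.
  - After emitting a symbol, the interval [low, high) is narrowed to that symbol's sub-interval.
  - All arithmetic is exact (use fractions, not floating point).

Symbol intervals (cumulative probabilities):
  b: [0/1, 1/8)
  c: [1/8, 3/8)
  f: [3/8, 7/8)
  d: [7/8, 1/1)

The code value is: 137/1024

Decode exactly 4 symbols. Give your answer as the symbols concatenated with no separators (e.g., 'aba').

Answer: cbcf

Derivation:
Step 1: interval [0/1, 1/1), width = 1/1 - 0/1 = 1/1
  'b': [0/1 + 1/1*0/1, 0/1 + 1/1*1/8) = [0/1, 1/8)
  'c': [0/1 + 1/1*1/8, 0/1 + 1/1*3/8) = [1/8, 3/8) <- contains code 137/1024
  'f': [0/1 + 1/1*3/8, 0/1 + 1/1*7/8) = [3/8, 7/8)
  'd': [0/1 + 1/1*7/8, 0/1 + 1/1*1/1) = [7/8, 1/1)
  emit 'c', narrow to [1/8, 3/8)
Step 2: interval [1/8, 3/8), width = 3/8 - 1/8 = 1/4
  'b': [1/8 + 1/4*0/1, 1/8 + 1/4*1/8) = [1/8, 5/32) <- contains code 137/1024
  'c': [1/8 + 1/4*1/8, 1/8 + 1/4*3/8) = [5/32, 7/32)
  'f': [1/8 + 1/4*3/8, 1/8 + 1/4*7/8) = [7/32, 11/32)
  'd': [1/8 + 1/4*7/8, 1/8 + 1/4*1/1) = [11/32, 3/8)
  emit 'b', narrow to [1/8, 5/32)
Step 3: interval [1/8, 5/32), width = 5/32 - 1/8 = 1/32
  'b': [1/8 + 1/32*0/1, 1/8 + 1/32*1/8) = [1/8, 33/256)
  'c': [1/8 + 1/32*1/8, 1/8 + 1/32*3/8) = [33/256, 35/256) <- contains code 137/1024
  'f': [1/8 + 1/32*3/8, 1/8 + 1/32*7/8) = [35/256, 39/256)
  'd': [1/8 + 1/32*7/8, 1/8 + 1/32*1/1) = [39/256, 5/32)
  emit 'c', narrow to [33/256, 35/256)
Step 4: interval [33/256, 35/256), width = 35/256 - 33/256 = 1/128
  'b': [33/256 + 1/128*0/1, 33/256 + 1/128*1/8) = [33/256, 133/1024)
  'c': [33/256 + 1/128*1/8, 33/256 + 1/128*3/8) = [133/1024, 135/1024)
  'f': [33/256 + 1/128*3/8, 33/256 + 1/128*7/8) = [135/1024, 139/1024) <- contains code 137/1024
  'd': [33/256 + 1/128*7/8, 33/256 + 1/128*1/1) = [139/1024, 35/256)
  emit 'f', narrow to [135/1024, 139/1024)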